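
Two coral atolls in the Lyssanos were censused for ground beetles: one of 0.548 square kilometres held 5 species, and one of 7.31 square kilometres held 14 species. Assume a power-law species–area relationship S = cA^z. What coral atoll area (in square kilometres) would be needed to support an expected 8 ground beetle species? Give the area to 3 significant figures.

1.79 square kilometres

z = ln(14/5) / ln(7.31/0.548) = 1.0296 / 2.5907 = 0.3974
c = 5 / 0.548^0.3974 = 5 / 0.7874 = 6.35
A = (8/6.35)^(1/0.3974) ⇒ ln A = ln(1.26)/0.3974 = 0.5811
A = e^0.5811 ≈ 1.788 square kilometres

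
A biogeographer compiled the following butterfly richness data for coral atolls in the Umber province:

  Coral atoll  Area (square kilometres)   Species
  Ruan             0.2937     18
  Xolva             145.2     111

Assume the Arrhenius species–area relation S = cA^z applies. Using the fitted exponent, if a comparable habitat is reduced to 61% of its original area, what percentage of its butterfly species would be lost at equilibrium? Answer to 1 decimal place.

13.5%

z = ln(111/18) / ln(145.2/0.2937) = 1.8192 / 6.2033 = 0.2933
S_new/S_old = (A_new/A_old)^z = 0.61^0.2933 = exp(0.2933 × -0.4943) = 0.8651
Fraction lost = 1 − 0.8651 = 0.1349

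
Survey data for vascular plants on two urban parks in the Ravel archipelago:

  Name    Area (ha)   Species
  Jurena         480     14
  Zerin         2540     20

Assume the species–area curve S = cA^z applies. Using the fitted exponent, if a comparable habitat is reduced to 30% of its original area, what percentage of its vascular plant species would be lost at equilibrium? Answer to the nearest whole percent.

z = ln(20/14) / ln(2540/480) = 0.3567 / 1.6661 = 0.2141
S_new/S_old = (A_new/A_old)^z = 0.3^0.2141 = exp(0.2141 × -1.2040) = 0.7728
Fraction lost = 1 − 0.7728 = 0.2272

23%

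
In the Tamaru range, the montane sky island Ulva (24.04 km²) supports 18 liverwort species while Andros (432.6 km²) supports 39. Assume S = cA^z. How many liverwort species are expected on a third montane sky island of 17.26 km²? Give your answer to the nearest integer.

16

z = ln(39/18) / ln(432.6/24.04) = 0.7732 / 2.8901 = 0.2675
c = 18 / 24.04^0.2675 = 18 / 2.341 = 7.688
S₃ = 7.688 × 17.26^0.2675 = 7.688 × 2.143 ≈ 16.47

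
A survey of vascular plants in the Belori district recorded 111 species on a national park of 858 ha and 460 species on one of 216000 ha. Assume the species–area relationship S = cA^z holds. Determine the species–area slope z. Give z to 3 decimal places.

Taking logs: ln S = ln c + z ln A, so z = (ln S₂ − ln S₁)/(ln A₂ − ln A₁).
z = ln(460/111) / ln(216000/858) = ln(4.144) / ln(251.7) = 1.4217 / 5.5284 = 0.2572

0.257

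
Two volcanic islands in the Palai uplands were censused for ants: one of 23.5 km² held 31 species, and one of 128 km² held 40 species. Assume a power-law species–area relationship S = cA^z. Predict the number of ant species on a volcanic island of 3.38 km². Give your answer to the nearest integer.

z = ln(40/31) / ln(128/23.5) = 0.2549 / 1.6950 = 0.1504
c = 31 / 23.5^0.1504 = 31 / 1.608 = 19.28
S₃ = 19.28 × 3.38^0.1504 = 19.28 × 1.201 ≈ 23.16

23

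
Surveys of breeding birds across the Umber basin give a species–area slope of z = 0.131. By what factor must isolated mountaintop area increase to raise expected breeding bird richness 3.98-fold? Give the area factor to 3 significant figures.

(A₂/A₁)^0.131 = 3.98, so A₂/A₁ = 3.98^(1/0.131) = 3.98^7.634
ln(A₂/A₁) = ln 3.98 / 0.131 = 1.3813 / 0.131 = 10.5441
A₂/A₁ = e^10.5441 ≈ 37954

38000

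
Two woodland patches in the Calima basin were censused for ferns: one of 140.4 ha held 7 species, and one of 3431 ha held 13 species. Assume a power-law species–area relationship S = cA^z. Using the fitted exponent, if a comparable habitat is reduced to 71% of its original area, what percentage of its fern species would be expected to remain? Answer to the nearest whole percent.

94%

z = ln(13/7) / ln(3431/140.4) = 0.6190 / 3.1961 = 0.1937
S_new/S_old = (A_new/A_old)^z = 0.71^0.1937 = exp(0.1937 × -0.3425) = 0.9358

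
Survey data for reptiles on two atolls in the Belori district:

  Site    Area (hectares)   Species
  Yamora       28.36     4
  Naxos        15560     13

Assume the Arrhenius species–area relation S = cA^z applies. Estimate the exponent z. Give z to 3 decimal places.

Taking logs: ln S = ln c + z ln A, so z = (ln S₂ − ln S₁)/(ln A₂ − ln A₁).
z = ln(13/4) / ln(15560/28.36) = ln(3.25) / ln(548.7) = 1.1787 / 6.3075 = 0.1869

0.187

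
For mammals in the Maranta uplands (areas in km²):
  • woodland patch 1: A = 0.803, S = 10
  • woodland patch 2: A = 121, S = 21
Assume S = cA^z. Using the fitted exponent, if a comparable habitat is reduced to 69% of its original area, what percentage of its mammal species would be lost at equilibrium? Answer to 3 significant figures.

5.34%

z = ln(21/10) / ln(121/0.803) = 0.7419 / 5.0152 = 0.1479
S_new/S_old = (A_new/A_old)^z = 0.69^0.1479 = exp(0.1479 × -0.3711) = 0.9466
Fraction lost = 1 − 0.9466 = 0.05341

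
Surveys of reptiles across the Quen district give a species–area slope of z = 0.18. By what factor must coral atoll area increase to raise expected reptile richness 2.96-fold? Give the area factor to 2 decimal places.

(A₂/A₁)^0.18 = 2.96, so A₂/A₁ = 2.96^(1/0.18) = 2.96^5.556
ln(A₂/A₁) = ln 2.96 / 0.18 = 1.0852 / 0.18 = 6.0288
A₂/A₁ = e^6.0288 ≈ 415.2

415.23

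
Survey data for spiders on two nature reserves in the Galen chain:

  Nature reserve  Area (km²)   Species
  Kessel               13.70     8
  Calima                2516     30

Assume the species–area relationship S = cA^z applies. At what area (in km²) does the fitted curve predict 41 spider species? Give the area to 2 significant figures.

8600 km²

z = ln(30/8) / ln(2516/13.7) = 1.3218 / 5.2130 = 0.2535
c = 8 / 13.7^0.2535 = 8 / 1.942 = 4.12
A = (41/4.12)^(1/0.2535) ⇒ ln A = ln(9.952)/0.2535 = 9.0624
A = e^9.0624 ≈ 8625 km²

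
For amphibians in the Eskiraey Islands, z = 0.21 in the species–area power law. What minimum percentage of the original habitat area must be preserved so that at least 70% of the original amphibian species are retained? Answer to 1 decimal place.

Need (A_new/A_old)^0.21 = 0.7, so A_new/A_old = 0.7^(1/0.21) = 0.7^4.762
ln(A_new/A_old) = ln 0.7 / 0.21 = -0.3567 / 0.21 = -1.6985
A_new/A_old = e^-1.6985 ≈ 0.183

18.3%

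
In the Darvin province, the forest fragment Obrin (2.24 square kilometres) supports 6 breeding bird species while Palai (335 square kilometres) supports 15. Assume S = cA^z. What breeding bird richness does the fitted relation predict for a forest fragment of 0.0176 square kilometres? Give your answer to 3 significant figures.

2.47

z = ln(15/6) / ln(335/2.24) = 0.9163 / 5.0077 = 0.1830
c = 6 / 2.24^0.1830 = 6 / 1.159 = 5.177
S₃ = 5.177 × 0.0176^0.1830 = 5.177 × 0.4775 ≈ 2.472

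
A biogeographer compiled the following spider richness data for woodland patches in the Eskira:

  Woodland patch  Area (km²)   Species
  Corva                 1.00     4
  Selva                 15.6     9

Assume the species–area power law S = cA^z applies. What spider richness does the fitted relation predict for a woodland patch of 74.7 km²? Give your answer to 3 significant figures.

14.3

z = ln(9/4) / ln(15.6/1) = 0.8109 / 2.7473 = 0.2952
c = 4 / 1^0.2952 = 4 / 1 = 4
S₃ = 4 × 74.7^0.2952 = 4 × 3.572 ≈ 14.29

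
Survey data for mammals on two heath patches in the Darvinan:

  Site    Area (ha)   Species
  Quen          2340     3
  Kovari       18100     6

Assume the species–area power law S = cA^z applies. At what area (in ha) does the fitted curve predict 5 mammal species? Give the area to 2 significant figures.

z = ln(6/3) / ln(18100/2340) = 0.6931 / 2.0458 = 0.3388
c = 3 / 2340^0.3388 = 3 / 13.85 = 0.2166
A = (5/0.2166)^(1/0.3388) ⇒ ln A = ln(23.09)/0.3388 = 9.2656
A = e^9.2656 ≈ 10568 ha

11000 ha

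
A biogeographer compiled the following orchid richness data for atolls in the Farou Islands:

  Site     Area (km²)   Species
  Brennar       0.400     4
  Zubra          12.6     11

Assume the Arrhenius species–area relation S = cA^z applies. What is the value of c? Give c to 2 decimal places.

5.23

z = ln(S₂/S₁) / ln(A₂/A₁) = ln(11/4) / ln(12.6/0.4) = 1.0116 / 3.4500 = 0.2932
c = S₁ / A₁^z = 4 / 0.4^0.2932 = 4 / 0.7644 = 5.233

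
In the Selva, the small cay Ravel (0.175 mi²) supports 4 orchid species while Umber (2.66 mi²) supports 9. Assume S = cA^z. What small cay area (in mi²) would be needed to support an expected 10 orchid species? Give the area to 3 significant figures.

3.79 mi²

z = ln(9/4) / ln(2.66/0.175) = 0.8109 / 2.7213 = 0.2980
c = 4 / 0.175^0.2980 = 4 / 0.5949 = 6.724
A = (10/6.724)^(1/0.2980) ⇒ ln A = ln(1.487)/0.2980 = 1.3319
A = e^1.3319 ≈ 3.788 mi²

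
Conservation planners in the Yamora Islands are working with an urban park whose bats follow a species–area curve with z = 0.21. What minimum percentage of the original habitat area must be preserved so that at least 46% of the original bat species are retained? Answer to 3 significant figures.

Need (A_new/A_old)^0.21 = 0.46, so A_new/A_old = 0.46^(1/0.21) = 0.46^4.762
ln(A_new/A_old) = ln 0.46 / 0.21 = -0.7765 / 0.21 = -3.6978
A_new/A_old = e^-3.6978 ≈ 0.02478

2.48%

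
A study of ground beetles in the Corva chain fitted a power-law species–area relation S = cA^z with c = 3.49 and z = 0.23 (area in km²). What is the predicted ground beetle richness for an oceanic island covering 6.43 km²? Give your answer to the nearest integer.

5

S = 3.49 × 6.43^0.23
ln S = ln 3.49 + 0.23 × ln 6.43 = 1.2499 + 0.23 × 1.8610 = 1.6779
S = e^1.6779 ≈ 5.354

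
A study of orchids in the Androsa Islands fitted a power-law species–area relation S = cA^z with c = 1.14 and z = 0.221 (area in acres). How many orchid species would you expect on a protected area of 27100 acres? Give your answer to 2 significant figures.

11

S = 1.14 × 27100^0.221
ln S = ln 1.14 + 0.221 × ln 27100 = 0.1310 + 0.221 × 10.2073 = 2.3868
S = e^2.3868 ≈ 10.88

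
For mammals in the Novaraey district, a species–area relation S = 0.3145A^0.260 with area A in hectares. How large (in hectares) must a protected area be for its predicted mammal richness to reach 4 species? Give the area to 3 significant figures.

17700 hectares

4 = 0.3145 × A^0.26  ⇒  A^0.26 = 4/0.3145 = 12.72
ln A = ln(12.72) / 0.26 = 2.5431 / 0.26 = 9.7810
A = e^9.7810 ≈ 17695 hectares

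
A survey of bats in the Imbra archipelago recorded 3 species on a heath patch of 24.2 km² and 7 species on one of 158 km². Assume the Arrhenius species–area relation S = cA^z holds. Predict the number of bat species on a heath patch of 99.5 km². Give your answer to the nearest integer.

6

z = ln(7/3) / ln(158/24.2) = 0.8473 / 1.8762 = 0.4516
c = 3 / 24.2^0.4516 = 3 / 4.216 = 0.7115
S₃ = 0.7115 × 99.5^0.4516 = 0.7115 × 7.984 ≈ 5.681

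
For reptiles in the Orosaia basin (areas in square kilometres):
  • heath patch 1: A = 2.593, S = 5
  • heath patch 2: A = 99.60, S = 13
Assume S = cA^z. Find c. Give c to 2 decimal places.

z = ln(S₂/S₁) / ln(A₂/A₁) = ln(13/5) / ln(99.6/2.593) = 0.9555 / 3.6483 = 0.2619
c = S₁ / A₁^z = 5 / 2.593^0.2619 = 5 / 1.283 = 3.896

3.90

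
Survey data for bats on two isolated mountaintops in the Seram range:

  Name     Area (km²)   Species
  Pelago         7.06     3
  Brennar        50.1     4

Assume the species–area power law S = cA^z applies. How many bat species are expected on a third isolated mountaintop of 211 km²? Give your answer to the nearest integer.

z = ln(4/3) / ln(50.1/7.06) = 0.2877 / 1.9596 = 0.1468
c = 3 / 7.06^0.1468 = 3 / 1.332 = 2.252
S₃ = 2.252 × 211^0.1468 = 2.252 × 2.194 ≈ 4.94

5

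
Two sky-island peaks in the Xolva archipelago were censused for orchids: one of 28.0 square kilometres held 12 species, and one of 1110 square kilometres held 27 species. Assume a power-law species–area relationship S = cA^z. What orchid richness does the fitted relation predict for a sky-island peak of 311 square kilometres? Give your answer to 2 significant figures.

z = ln(27/12) / ln(1110/28) = 0.8109 / 3.6799 = 0.2204
c = 12 / 28^0.2204 = 12 / 2.084 = 5.758
S₃ = 5.758 × 311^0.2204 = 5.758 × 3.543 ≈ 20.4

20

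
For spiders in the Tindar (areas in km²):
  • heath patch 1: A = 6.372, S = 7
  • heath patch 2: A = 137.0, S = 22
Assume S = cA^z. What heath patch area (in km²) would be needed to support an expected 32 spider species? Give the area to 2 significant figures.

370 km²

z = ln(22/7) / ln(137/6.372) = 1.1451 / 3.0681 = 0.3732
c = 7 / 6.372^0.3732 = 7 / 1.996 = 3.507
A = (32/3.507)^(1/0.3732) ⇒ ln A = ln(9.125)/0.3732 = 5.9239
A = e^5.9239 ≈ 373.9 km²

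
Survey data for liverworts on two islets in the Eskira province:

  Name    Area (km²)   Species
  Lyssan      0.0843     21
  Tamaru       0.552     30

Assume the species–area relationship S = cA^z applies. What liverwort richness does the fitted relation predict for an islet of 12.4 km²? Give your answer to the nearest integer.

z = ln(30/21) / ln(0.552/0.0843) = 0.3567 / 1.8792 = 0.1898
c = 21 / 0.0843^0.1898 = 21 / 0.6253 = 33.58
S₃ = 33.58 × 12.4^0.1898 = 33.58 × 1.613 ≈ 54.16

54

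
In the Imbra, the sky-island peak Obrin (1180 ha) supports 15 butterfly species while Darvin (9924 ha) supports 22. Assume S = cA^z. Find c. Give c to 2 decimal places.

z = ln(S₂/S₁) / ln(A₂/A₁) = ln(22/15) / ln(9924/1180) = 0.3830 / 2.1294 = 0.1799
c = S₁ / A₁^z = 15 / 1180^0.1799 = 15 / 3.569 = 4.203

4.20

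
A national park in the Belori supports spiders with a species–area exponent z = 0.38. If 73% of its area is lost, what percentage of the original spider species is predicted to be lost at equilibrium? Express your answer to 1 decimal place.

S_new/S_old = (A_new/A_old)^z = 0.27^0.38
= exp(0.38 × ln 0.27) = exp(0.38 × -1.3093) = exp(-0.4975) ≈ 0.608
Fraction lost = 1 − 0.608 = 0.392

39.2%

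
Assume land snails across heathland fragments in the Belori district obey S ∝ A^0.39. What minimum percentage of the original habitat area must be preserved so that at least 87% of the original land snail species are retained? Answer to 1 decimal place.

70.0%

Need (A_new/A_old)^0.39 = 0.87, so A_new/A_old = 0.87^(1/0.39) = 0.87^2.564
ln(A_new/A_old) = ln 0.87 / 0.39 = -0.1393 / 0.39 = -0.3571
A_new/A_old = e^-0.3571 ≈ 0.6997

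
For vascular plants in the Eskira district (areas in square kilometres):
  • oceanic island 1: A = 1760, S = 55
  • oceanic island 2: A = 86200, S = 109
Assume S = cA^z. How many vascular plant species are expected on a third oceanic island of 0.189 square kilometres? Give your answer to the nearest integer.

z = ln(109/55) / ln(86200/1760) = 0.6840 / 3.8914 = 0.1758
c = 55 / 1760^0.1758 = 55 / 3.72 = 14.79
S₃ = 14.79 × 0.189^0.1758 = 14.79 × 0.7461 ≈ 11.03

11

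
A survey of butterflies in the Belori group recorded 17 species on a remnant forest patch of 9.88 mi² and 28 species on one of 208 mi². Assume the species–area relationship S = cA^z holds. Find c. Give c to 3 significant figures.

z = ln(S₂/S₁) / ln(A₂/A₁) = ln(28/17) / ln(208/9.88) = 0.4990 / 3.0470 = 0.1638
c = S₁ / A₁^z = 17 / 9.88^0.1638 = 17 / 1.455 = 11.68

11.7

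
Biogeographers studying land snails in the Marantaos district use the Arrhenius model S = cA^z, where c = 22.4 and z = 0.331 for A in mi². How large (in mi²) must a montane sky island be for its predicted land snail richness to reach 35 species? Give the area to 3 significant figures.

3.85 mi²

35 = 22.4 × A^0.331  ⇒  A^0.331 = 35/22.4 = 1.562
ln A = ln(1.562) / 0.331 = 0.4463 / 0.331 = 1.3483
A = e^1.3483 ≈ 3.851 mi²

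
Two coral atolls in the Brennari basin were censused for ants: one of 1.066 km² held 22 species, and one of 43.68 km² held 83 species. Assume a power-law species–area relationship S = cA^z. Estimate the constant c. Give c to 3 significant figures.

21.5

z = ln(S₂/S₁) / ln(A₂/A₁) = ln(83/22) / ln(43.68/1.066) = 1.3278 / 3.7130 = 0.3576
c = S₁ / A₁^z = 22 / 1.066^0.3576 = 22 / 1.023 = 21.5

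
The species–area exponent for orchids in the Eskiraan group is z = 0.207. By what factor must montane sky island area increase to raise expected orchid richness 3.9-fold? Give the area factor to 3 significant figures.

(A₂/A₁)^0.207 = 3.9, so A₂/A₁ = 3.9^(1/0.207) = 3.9^4.831
ln(A₂/A₁) = ln 3.9 / 0.207 = 1.3610 / 0.207 = 6.5748
A₂/A₁ = e^6.5748 ≈ 716.8

717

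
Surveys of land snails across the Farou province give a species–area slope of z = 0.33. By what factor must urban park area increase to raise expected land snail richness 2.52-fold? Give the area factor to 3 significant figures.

(A₂/A₁)^0.33 = 2.52, so A₂/A₁ = 2.52^(1/0.33) = 2.52^3.03
ln(A₂/A₁) = ln 2.52 / 0.33 = 0.9243 / 0.33 = 2.8008
A₂/A₁ = e^2.8008 ≈ 16.46

16.5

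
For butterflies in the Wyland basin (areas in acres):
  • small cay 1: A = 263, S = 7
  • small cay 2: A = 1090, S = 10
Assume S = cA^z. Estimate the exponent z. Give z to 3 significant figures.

Taking logs: ln S = ln c + z ln A, so z = (ln S₂ − ln S₁)/(ln A₂ − ln A₁).
z = ln(10/7) / ln(1090/263) = ln(1.429) / ln(4.144) = 0.3567 / 1.4218 = 0.2509

0.251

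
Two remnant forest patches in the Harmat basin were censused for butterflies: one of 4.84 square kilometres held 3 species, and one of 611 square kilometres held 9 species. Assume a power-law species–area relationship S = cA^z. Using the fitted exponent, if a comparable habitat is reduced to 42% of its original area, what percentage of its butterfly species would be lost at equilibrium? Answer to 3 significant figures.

17.9%

z = ln(9/3) / ln(611/4.84) = 1.0986 / 4.8382 = 0.2271
S_new/S_old = (A_new/A_old)^z = 0.42^0.2271 = exp(0.2271 × -0.8675) = 0.8212
Fraction lost = 1 − 0.8212 = 0.1788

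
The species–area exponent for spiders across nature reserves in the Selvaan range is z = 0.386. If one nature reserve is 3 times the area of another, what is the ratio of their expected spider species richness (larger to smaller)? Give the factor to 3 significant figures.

1.53

S₂/S₁ = (A₂/A₁)^z = 3^0.386
ln(S₂/S₁) = 0.386 × ln 3 = 0.386 × 1.0986 = 0.4241
S₂/S₁ = e^0.4241 ≈ 1.528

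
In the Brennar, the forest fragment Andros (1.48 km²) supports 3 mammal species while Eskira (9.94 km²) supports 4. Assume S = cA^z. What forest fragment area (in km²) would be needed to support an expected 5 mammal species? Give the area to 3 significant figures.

z = ln(4/3) / ln(9.94/1.48) = 0.2877 / 1.9045 = 0.1511
c = 3 / 1.48^0.1511 = 3 / 1.061 = 2.828
A = (5/2.828)^(1/0.1511) ⇒ ln A = ln(1.768)/0.1511 = 3.7738
A = e^3.7738 ≈ 43.55 km²

43.5 km²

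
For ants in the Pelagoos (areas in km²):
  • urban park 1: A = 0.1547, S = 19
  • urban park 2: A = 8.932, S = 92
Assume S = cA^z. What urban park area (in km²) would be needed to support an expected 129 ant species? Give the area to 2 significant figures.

z = ln(92/19) / ln(8.932/0.1547) = 1.5773 / 4.0559 = 0.3889
c = 19 / 0.1547^0.3889 = 19 / 0.4839 = 39.26
A = (129/39.26)^(1/0.3889) ⇒ ln A = ln(3.286)/0.3889 = 3.0588
A = e^3.0588 ≈ 21.3 km²

21 km²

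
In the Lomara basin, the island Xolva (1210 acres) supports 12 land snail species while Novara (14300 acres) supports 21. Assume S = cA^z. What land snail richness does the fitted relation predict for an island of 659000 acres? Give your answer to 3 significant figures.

50.0

z = ln(21/12) / ln(14300/1210) = 0.5596 / 2.4696 = 0.2266
c = 12 / 1210^0.2266 = 12 / 4.995 = 2.402
S₃ = 2.402 × 659000^0.2266 = 2.402 × 20.82 ≈ 50.02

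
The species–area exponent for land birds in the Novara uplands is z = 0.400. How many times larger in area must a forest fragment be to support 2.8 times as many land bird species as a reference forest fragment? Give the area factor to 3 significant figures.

(A₂/A₁)^0.4 = 2.8, so A₂/A₁ = 2.8^(1/0.4) = 2.8^2.5
ln(A₂/A₁) = ln 2.8 / 0.4 = 1.0296 / 0.4 = 2.5740
A₂/A₁ = e^2.5740 ≈ 13.12

13.1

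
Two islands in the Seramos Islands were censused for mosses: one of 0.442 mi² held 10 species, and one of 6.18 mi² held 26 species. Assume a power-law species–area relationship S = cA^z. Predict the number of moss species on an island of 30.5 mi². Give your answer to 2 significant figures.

z = ln(26/10) / ln(6.18/0.442) = 0.9555 / 2.6378 = 0.3622
c = 10 / 0.442^0.3622 = 10 / 0.744 = 13.44
S₃ = 13.44 × 30.5^0.3622 = 13.44 × 3.449 ≈ 46.36

46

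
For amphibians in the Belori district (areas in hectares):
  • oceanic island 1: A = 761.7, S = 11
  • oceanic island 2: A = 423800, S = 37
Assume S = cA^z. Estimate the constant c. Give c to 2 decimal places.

z = ln(S₂/S₁) / ln(A₂/A₁) = ln(37/11) / ln(423800/761.7) = 1.2130 / 6.3215 = 0.1919
c = S₁ / A₁^z = 11 / 761.7^0.1919 = 11 / 3.573 = 3.079

3.08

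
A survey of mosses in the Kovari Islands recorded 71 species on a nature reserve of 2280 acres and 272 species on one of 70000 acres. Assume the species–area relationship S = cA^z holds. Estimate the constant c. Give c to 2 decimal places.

z = ln(S₂/S₁) / ln(A₂/A₁) = ln(272/71) / ln(70000/2280) = 1.3431 / 3.4243 = 0.3922
c = S₁ / A₁^z = 71 / 2280^0.3922 = 71 / 20.75 = 3.421

3.42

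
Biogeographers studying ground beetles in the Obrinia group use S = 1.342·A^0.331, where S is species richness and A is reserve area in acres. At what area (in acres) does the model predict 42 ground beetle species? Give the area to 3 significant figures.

33000 acres

42 = 1.342 × A^0.331  ⇒  A^0.331 = 42/1.342 = 31.3
ln A = ln(31.3) / 0.331 = 3.4435 / 0.331 = 10.4033
A = e^10.4033 ≈ 32970 acres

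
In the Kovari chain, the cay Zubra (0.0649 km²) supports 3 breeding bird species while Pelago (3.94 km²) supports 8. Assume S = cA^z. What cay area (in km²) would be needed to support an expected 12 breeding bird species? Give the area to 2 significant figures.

22 km²

z = ln(8/3) / ln(3.94/0.0649) = 0.9808 / 4.1061 = 0.2389
c = 3 / 0.0649^0.2389 = 3 / 0.5203 = 5.766
A = (12/5.766)^(1/0.2389) ⇒ ln A = ln(2.081)/0.2389 = 3.0686
A = e^3.0686 ≈ 21.51 km²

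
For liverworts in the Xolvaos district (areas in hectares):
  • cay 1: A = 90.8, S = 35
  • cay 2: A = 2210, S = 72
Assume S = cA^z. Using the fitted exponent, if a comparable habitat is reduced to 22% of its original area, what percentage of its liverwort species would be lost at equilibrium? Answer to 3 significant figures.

z = ln(72/35) / ln(2210/90.8) = 0.7213 / 3.1921 = 0.2260
S_new/S_old = (A_new/A_old)^z = 0.22^0.2260 = exp(0.2260 × -1.5141) = 0.7102
Fraction lost = 1 − 0.7102 = 0.2898

29.0%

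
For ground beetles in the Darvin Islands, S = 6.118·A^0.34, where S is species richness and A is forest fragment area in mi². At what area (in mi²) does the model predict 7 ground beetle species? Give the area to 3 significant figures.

1.49 mi²

7 = 6.118 × A^0.34  ⇒  A^0.34 = 7/6.118 = 1.144
ln A = ln(1.144) / 0.34 = 0.1347 / 0.34 = 0.3961
A = e^0.3961 ≈ 1.486 mi²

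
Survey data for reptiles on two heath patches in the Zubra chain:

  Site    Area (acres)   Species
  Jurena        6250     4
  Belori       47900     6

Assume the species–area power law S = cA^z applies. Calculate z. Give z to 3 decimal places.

0.199

Taking logs: ln S = ln c + z ln A, so z = (ln S₂ − ln S₁)/(ln A₂ − ln A₁).
z = ln(6/4) / ln(47900/6250) = ln(1.5) / ln(7.664) = 0.4055 / 2.0365 = 0.1991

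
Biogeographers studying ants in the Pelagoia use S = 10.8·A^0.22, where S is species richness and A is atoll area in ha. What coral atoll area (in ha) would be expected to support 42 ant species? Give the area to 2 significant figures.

480 ha

42 = 10.8 × A^0.22  ⇒  A^0.22 = 42/10.8 = 3.889
ln A = ln(3.889) / 0.22 = 1.3581 / 0.22 = 6.1733
A = e^6.1733 ≈ 479.8 ha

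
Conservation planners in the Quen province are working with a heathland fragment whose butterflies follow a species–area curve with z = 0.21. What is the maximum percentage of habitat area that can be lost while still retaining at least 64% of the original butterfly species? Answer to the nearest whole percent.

88%

Need (A_new/A_old)^0.21 = 0.64, so A_new/A_old = 0.64^(1/0.21) = 0.64^4.762
ln(A_new/A_old) = ln 0.64 / 0.21 = -0.4463 / 0.21 = -2.1252
A_new/A_old = e^-2.1252 ≈ 0.1194
Fraction that can be lost = 1 − 0.1194 = 0.8806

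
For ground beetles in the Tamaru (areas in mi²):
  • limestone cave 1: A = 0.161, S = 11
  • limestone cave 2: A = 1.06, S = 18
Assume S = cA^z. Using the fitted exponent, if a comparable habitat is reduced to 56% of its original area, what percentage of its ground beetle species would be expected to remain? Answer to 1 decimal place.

85.9%

z = ln(18/11) / ln(1.06/0.161) = 0.4925 / 1.8846 = 0.2613
S_new/S_old = (A_new/A_old)^z = 0.56^0.2613 = exp(0.2613 × -0.5798) = 0.8594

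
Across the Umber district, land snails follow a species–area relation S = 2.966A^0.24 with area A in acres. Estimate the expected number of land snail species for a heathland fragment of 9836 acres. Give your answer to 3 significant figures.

26.9

S = 2.966 × 9836^0.24
ln S = ln 2.966 + 0.24 × ln 9836 = 1.0872 + 0.24 × 9.1938 = 3.2937
S = e^3.2937 ≈ 26.94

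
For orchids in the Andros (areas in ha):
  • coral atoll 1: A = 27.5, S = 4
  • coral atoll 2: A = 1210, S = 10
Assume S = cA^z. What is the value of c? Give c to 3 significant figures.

1.79

z = ln(S₂/S₁) / ln(A₂/A₁) = ln(10/4) / ln(1210/27.5) = 0.9163 / 3.7842 = 0.2421
c = S₁ / A₁^z = 4 / 27.5^0.2421 = 4 / 2.231 = 1.793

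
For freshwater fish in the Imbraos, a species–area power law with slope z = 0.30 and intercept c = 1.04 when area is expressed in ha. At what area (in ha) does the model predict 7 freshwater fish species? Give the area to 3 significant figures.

7 = 1.04 × A^0.3  ⇒  A^0.3 = 7/1.04 = 6.731
ln A = ln(6.731) / 0.3 = 1.9067 / 0.3 = 6.3556
A = e^6.3556 ≈ 575.7 ha

576 ha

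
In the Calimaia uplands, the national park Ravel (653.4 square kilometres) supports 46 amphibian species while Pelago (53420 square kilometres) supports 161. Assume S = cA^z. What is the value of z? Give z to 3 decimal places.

0.284

Taking logs: ln S = ln c + z ln A, so z = (ln S₂ − ln S₁)/(ln A₂ − ln A₁).
z = ln(161/46) / ln(53420/653.4) = ln(3.5) / ln(81.76) = 1.2528 / 4.4038 = 0.2845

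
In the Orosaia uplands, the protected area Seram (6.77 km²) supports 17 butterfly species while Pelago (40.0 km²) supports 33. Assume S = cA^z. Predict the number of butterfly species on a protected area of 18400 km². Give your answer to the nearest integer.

326

z = ln(33/17) / ln(40/6.77) = 0.6633 / 1.7764 = 0.3734
c = 17 / 6.77^0.3734 = 17 / 2.042 = 8.324
S₃ = 8.324 × 18400^0.3734 = 8.324 × 39.13 ≈ 325.7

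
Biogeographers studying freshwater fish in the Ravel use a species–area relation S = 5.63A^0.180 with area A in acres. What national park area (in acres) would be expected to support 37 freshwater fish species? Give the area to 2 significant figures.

35000 acres

37 = 5.63 × A^0.18  ⇒  A^0.18 = 37/5.63 = 6.572
ln A = ln(6.572) / 0.18 = 1.8828 / 0.18 = 10.4600
A = e^10.4600 ≈ 34893 acres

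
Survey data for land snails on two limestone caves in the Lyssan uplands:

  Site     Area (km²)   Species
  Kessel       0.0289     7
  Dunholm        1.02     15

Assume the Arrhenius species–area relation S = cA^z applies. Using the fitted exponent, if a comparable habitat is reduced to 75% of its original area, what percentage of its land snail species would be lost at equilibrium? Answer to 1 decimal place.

6.0%

z = ln(15/7) / ln(1.02/0.0289) = 0.7621 / 3.5637 = 0.2139
S_new/S_old = (A_new/A_old)^z = 0.75^0.2139 = exp(0.2139 × -0.2877) = 0.9403
Fraction lost = 1 − 0.9403 = 0.05967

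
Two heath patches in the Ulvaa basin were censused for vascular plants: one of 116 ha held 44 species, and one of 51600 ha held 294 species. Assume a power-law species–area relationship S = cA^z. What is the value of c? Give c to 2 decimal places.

z = ln(S₂/S₁) / ln(A₂/A₁) = ln(294/44) / ln(51600/116) = 1.8994 / 6.0977 = 0.3115
c = S₁ / A₁^z = 44 / 116^0.3115 = 44 / 4.396 = 10.01

10.01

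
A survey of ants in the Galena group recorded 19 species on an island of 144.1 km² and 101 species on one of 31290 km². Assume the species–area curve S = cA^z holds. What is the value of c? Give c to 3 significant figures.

4.06

z = ln(S₂/S₁) / ln(A₂/A₁) = ln(101/19) / ln(31290/144.1) = 1.6707 / 5.3805 = 0.3105
c = S₁ / A₁^z = 19 / 144.1^0.3105 = 19 / 4.68 = 4.06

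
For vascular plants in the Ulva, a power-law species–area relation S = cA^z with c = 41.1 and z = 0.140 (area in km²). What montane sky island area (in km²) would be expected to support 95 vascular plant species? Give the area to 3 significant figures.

95 = 41.1 × A^0.14  ⇒  A^0.14 = 95/41.1 = 2.311
ln A = ln(2.311) / 0.14 = 0.8379 / 0.14 = 5.9848
A = e^5.9848 ≈ 397.3 km²

397 km²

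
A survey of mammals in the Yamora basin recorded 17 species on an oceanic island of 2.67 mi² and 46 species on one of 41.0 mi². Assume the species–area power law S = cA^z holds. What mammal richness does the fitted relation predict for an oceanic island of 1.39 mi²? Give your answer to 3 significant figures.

13.4

z = ln(46/17) / ln(41/2.67) = 0.9954 / 2.7315 = 0.3644
c = 17 / 2.67^0.3644 = 17 / 1.43 = 11.89
S₃ = 11.89 × 1.39^0.3644 = 11.89 × 1.128 ≈ 13.4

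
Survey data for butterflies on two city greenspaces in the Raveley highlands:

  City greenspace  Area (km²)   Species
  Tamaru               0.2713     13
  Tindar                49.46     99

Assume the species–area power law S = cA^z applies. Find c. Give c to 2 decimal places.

z = ln(S₂/S₁) / ln(A₂/A₁) = ln(99/13) / ln(49.46/0.2713) = 2.0302 / 5.2057 = 0.3900
c = S₁ / A₁^z = 13 / 0.2713^0.3900 = 13 / 0.6012 = 21.62

21.62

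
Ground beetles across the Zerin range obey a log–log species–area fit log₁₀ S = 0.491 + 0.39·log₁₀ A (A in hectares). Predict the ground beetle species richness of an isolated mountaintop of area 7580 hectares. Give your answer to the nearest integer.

S = 3.097 × 7580^0.39
ln S = ln 3.097 + 0.39 × ln 7580 = 1.1306 + 0.39 × 8.9333 = 4.6145
S = e^4.6145 ≈ 100.9

101 species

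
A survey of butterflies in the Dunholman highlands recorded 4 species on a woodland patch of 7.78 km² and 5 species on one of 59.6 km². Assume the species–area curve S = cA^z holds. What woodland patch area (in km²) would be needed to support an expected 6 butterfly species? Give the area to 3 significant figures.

315 km²

z = ln(5/4) / ln(59.6/7.78) = 0.2231 / 2.0361 = 0.1096
c = 4 / 7.78^0.1096 = 4 / 1.252 = 3.195
A = (6/3.195)^(1/0.1096) ⇒ ln A = ln(1.878)/0.1096 = 5.7513
A = e^5.7513 ≈ 314.6 km²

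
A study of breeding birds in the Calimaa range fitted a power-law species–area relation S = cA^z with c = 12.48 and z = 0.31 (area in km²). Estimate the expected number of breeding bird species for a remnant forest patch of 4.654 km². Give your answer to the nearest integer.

S = 12.48 × 4.654^0.31
ln S = ln 12.48 + 0.31 × ln 4.654 = 2.5241 + 0.31 × 1.5377 = 3.0008
S = e^3.0008 ≈ 20.1

20 species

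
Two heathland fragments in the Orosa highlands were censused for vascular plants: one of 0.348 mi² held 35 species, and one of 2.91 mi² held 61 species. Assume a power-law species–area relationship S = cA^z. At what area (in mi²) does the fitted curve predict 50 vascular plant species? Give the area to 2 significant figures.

1.4 mi²

z = ln(61/35) / ln(2.91/0.348) = 0.5555 / 2.1237 = 0.2616
c = 35 / 0.348^0.2616 = 35 / 0.7587 = 46.13
A = (50/46.13)^(1/0.2616) ⇒ ln A = ln(1.084)/0.2616 = 0.3080
A = e^0.3080 ≈ 1.361 mi²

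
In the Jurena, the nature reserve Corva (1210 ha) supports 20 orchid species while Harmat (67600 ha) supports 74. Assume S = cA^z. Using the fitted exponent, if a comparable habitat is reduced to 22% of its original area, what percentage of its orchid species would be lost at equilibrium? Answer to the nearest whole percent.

39%

z = ln(74/20) / ln(67600/1210) = 1.3083 / 4.0230 = 0.3252
S_new/S_old = (A_new/A_old)^z = 0.22^0.3252 = exp(0.3252 × -1.5141) = 0.6111
Fraction lost = 1 − 0.6111 = 0.3889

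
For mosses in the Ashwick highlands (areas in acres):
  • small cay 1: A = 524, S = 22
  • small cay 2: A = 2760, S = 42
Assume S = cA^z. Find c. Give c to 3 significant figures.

z = ln(S₂/S₁) / ln(A₂/A₁) = ln(42/22) / ln(2760/524) = 0.6466 / 1.6615 = 0.3892
c = S₁ / A₁^z = 22 / 524^0.3892 = 22 / 11.44 = 1.924

1.92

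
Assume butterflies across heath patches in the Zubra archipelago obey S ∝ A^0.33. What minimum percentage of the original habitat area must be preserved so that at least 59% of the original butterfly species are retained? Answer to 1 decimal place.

20.2%

Need (A_new/A_old)^0.33 = 0.59, so A_new/A_old = 0.59^(1/0.33) = 0.59^3.03
ln(A_new/A_old) = ln 0.59 / 0.33 = -0.5276 / 0.33 = -1.5989
A_new/A_old = e^-1.5989 ≈ 0.2021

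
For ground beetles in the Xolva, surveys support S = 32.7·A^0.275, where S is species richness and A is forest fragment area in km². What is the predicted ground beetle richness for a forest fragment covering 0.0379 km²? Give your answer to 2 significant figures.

S = 32.7 × 0.0379^0.275
ln S = ln 32.7 + 0.275 × ln 0.0379 = 3.4874 + 0.275 × -3.2728 = 2.5874
S = e^2.5874 ≈ 13.29

13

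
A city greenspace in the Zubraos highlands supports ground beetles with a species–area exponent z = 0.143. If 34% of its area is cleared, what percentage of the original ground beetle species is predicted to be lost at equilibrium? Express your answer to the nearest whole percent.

S_new/S_old = (A_new/A_old)^z = 0.66^0.143
= exp(0.143 × ln 0.66) = exp(0.143 × -0.4155) = exp(-0.0594) ≈ 0.9423
Fraction lost = 1 − 0.9423 = 0.05769

6%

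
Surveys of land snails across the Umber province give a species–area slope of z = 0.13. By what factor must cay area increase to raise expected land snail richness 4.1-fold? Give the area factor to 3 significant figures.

(A₂/A₁)^0.13 = 4.1, so A₂/A₁ = 4.1^(1/0.13) = 4.1^7.692
ln(A₂/A₁) = ln 4.1 / 0.13 = 1.4110 / 0.13 = 10.8537
A₂/A₁ = e^10.8537 ≈ 51728

51700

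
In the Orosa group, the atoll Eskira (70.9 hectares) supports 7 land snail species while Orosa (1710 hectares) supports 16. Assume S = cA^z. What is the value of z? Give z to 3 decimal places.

Taking logs: ln S = ln c + z ln A, so z = (ln S₂ − ln S₁)/(ln A₂ − ln A₁).
z = ln(16/7) / ln(1710/70.9) = ln(2.286) / ln(24.12) = 0.8267 / 3.1830 = 0.2597

0.260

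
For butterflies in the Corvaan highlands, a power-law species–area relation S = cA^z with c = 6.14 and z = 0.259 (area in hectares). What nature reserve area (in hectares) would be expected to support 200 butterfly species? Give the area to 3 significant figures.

200 = 6.14 × A^0.259  ⇒  A^0.259 = 200/6.14 = 32.57
ln A = ln(32.57) / 0.259 = 3.4835 / 0.259 = 13.4498
A = e^13.4498 ≈ 693689 hectares

694000 hectares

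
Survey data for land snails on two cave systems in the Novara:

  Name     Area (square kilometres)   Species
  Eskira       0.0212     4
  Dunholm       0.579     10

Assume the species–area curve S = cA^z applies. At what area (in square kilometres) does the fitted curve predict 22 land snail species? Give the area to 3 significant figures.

9.97 square kilometres

z = ln(10/4) / ln(0.579/0.0212) = 0.9163 / 3.3073 = 0.2771
c = 4 / 0.0212^0.2771 = 4 / 0.3438 = 11.63
A = (22/11.63)^(1/0.2771) ⇒ ln A = ln(1.891)/0.2771 = 2.2994
A = e^2.2994 ≈ 9.969 square kilometres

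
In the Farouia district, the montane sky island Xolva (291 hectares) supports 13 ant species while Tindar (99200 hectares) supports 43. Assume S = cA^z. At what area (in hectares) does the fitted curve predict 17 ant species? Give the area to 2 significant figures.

z = ln(43/13) / ln(99200/291) = 1.1963 / 5.8316 = 0.2051
c = 13 / 291^0.2051 = 13 / 3.202 = 4.06
A = (17/4.06)^(1/0.2051) ⇒ ln A = ln(4.187)/0.2051 = 6.9811
A = e^6.9811 ≈ 1076 hectares

1100 hectares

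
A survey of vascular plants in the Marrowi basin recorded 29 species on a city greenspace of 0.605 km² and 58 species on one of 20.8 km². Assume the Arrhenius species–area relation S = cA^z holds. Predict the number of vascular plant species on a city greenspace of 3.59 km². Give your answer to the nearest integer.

41

z = ln(58/29) / ln(20.8/0.605) = 0.6931 / 3.5375 = 0.1959
c = 29 / 0.605^0.1959 = 29 / 0.9062 = 32
S₃ = 32 × 3.59^0.1959 = 32 × 1.285 ≈ 41.11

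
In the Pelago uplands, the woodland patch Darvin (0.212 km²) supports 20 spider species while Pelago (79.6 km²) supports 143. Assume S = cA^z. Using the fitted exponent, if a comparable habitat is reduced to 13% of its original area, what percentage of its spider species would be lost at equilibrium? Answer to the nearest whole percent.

z = ln(143/20) / ln(79.6/0.212) = 1.9671 / 5.9282 = 0.3318
S_new/S_old = (A_new/A_old)^z = 0.13^0.3318 = exp(0.3318 × -2.0402) = 0.5081
Fraction lost = 1 − 0.5081 = 0.4919

49%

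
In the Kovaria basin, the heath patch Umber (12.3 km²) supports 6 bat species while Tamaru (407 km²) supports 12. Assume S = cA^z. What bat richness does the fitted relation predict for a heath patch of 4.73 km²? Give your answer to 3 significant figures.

z = ln(12/6) / ln(407/12.3) = 0.6931 / 3.4992 = 0.1981
c = 6 / 12.3^0.1981 = 6 / 1.644 = 3.65
S₃ = 3.65 × 4.73^0.1981 = 3.65 × 1.36 ≈ 4.965

4.97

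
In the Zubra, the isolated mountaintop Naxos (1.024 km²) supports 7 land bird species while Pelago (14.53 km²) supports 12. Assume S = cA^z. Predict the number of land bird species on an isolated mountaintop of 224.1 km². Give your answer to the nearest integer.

21

z = ln(12/7) / ln(14.53/1.024) = 0.5390 / 2.6525 = 0.2032
c = 7 / 1.024^0.2032 = 7 / 1.005 = 6.966
S₃ = 6.966 × 224.1^0.2032 = 6.966 × 3.003 ≈ 20.92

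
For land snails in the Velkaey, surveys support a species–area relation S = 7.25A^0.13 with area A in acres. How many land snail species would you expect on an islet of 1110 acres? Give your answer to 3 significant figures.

18.0

S = 7.25 × 1110^0.13
ln S = ln 7.25 + 0.13 × ln 1110 = 1.9810 + 0.13 × 7.0121 = 2.8926
S = e^2.8926 ≈ 18.04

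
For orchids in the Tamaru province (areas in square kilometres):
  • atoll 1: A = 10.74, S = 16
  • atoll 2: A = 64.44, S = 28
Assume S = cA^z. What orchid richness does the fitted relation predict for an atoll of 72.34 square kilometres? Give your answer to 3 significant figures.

29.0

z = ln(28/16) / ln(64.44/10.74) = 0.5596 / 1.7918 = 0.3123
c = 16 / 10.74^0.3123 = 16 / 2.099 = 7.623
S₃ = 7.623 × 72.34^0.3123 = 7.623 × 3.808 ≈ 29.03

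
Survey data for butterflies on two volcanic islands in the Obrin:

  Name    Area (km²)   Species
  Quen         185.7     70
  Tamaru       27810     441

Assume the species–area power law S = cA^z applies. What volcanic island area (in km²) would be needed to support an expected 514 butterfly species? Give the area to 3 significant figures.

z = ln(441/70) / ln(27810/185.7) = 1.8405 / 5.0090 = 0.3674
c = 70 / 185.7^0.3674 = 70 / 6.818 = 10.27
A = (514/10.27)^(1/0.3674) ⇒ ln A = ln(50.06)/0.3674 = 10.6500
A = e^10.6500 ≈ 42194 km²

42200 km²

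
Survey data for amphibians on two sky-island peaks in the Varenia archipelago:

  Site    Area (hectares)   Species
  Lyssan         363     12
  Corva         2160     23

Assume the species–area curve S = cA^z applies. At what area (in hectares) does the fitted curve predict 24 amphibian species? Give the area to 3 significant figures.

2430 hectares

z = ln(23/12) / ln(2160/363) = 0.6506 / 1.7835 = 0.3648
c = 12 / 363^0.3648 = 12 / 8.587 = 1.398
A = (24/1.398)^(1/0.3648) ⇒ ln A = ln(17.17)/0.3648 = 7.7945
A = e^7.7945 ≈ 2427 hectares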